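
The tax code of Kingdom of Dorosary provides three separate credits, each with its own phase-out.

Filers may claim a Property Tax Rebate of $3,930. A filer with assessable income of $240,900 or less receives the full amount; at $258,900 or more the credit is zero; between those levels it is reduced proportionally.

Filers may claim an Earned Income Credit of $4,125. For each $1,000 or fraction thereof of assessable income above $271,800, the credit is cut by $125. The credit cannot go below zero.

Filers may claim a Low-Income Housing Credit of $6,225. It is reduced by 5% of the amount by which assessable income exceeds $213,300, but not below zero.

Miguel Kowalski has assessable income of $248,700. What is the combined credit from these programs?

$10,807

Property Tax Rebate: $248,700 is $7,800 into a $18,000 phase-out range, leaving 10,200/18,000 of the credit: $3,930 × 10,200/18,000 = $2,227.
Earned Income Credit: $248,700 is at or below the $271,800 threshold, so the full $4,125 applies.
Low-Income Housing Credit: 5% of the $35,400 excess over $213,300 is $1,770; credit = $6,225 − $1,770 = $4,455.
Total: $2,227 + $4,125 + $4,455 = $10,807.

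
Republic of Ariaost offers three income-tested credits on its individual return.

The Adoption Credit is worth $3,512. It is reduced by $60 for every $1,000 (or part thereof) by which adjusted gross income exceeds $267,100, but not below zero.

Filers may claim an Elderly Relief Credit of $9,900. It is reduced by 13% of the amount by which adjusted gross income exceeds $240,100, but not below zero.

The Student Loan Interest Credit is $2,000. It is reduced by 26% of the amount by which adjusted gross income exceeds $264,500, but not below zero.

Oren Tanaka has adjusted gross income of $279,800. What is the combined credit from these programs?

Adoption Credit: income exceeds $267,100 by $12,700, which is 13 full-or-partial $1,000 increments; reduction = 13 × $60 = $780, leaving $2,732.
Elderly Relief Credit: 13% of the $39,700 excess over $240,100 is $5,161; credit = $9,900 − $5,161 = $4,739.
Student Loan Interest Credit: 26% of the $15,300 excess over $264,500 is $3,978 ≥ base, so the credit is $0.
Total: $2,732 + $4,739 + $0 = $7,471.

$7,471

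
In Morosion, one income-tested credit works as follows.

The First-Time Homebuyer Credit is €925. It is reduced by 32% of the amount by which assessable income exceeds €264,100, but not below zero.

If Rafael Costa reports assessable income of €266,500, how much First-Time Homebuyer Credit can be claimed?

First-Time Homebuyer Credit: 32% of the €2,400 excess over €264,100 is €768; credit = €925 − €768 = €157.

€157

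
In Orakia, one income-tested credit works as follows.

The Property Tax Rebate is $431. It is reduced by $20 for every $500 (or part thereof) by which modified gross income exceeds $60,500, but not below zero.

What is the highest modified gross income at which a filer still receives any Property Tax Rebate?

After 21 increments the reduction is 21 × $20 = $420, leaving $11; one more increment wipes it out. Increment 21 ends at excess 21 × $500 = $10,500, so the highest qualifying income is $60,500 + $10,500 = $71,000.

$71,000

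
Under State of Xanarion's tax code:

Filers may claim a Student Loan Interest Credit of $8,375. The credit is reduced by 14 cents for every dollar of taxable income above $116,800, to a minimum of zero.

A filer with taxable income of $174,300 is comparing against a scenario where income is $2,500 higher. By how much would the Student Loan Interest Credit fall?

At $174,300 — 14% of the $57,500 excess over $116,800 is $8,050; credit = $8,375 − $8,050 = $325.
At $176,800 — 14% of the $60,000 excess over $116,800 is $8,400 ≥ base, so the credit is $0.
Lost: $325 − $0 = $325.

$325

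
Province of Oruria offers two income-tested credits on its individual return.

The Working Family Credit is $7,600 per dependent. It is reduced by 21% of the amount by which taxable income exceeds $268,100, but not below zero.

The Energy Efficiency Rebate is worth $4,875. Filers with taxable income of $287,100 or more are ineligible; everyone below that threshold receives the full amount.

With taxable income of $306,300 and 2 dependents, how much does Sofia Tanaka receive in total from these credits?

$7,178

Working Family Credit: base = 2 × $7,600 = $15,200. 21% of the $38,200 excess over $268,100 is $8,022; credit = $15,200 − $8,022 = $7,178.
Energy Efficiency Rebate: $306,300 meets or exceeds the $287,100 cutoff, so the credit is $0.
Total: $7,178 + $0 = $7,178.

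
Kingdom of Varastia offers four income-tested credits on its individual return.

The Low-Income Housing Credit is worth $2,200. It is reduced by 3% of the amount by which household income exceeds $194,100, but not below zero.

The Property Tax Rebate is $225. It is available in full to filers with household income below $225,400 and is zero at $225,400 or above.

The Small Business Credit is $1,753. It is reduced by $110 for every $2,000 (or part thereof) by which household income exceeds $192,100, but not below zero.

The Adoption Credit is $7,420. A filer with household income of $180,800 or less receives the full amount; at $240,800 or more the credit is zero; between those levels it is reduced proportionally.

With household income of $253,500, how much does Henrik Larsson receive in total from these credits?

$418

Low-Income Housing Credit: 3% of the $59,400 excess over $194,100 is $1,782; credit = $2,200 − $1,782 = $418.
Property Tax Rebate: $253,500 meets or exceeds the $225,400 cutoff, so the credit is $0.
Small Business Credit: income exceeds $192,100 by $61,400 → 31 increments × $110 = $3,410 ≥ base, so the credit is $0.
Adoption Credit: $253,500 is at or above $240,800, so the credit is $0.
Total: $418 + $0 + $0 + $0 = $418.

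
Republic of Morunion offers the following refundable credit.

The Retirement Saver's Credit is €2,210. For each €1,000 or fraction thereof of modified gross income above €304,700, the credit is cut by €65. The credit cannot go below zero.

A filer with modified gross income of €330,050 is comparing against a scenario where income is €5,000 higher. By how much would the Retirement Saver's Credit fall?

At €330,050 — income exceeds €304,700 by €25,350, which is 26 full-or-partial €1,000 increments; reduction = 26 × €65 = €1,690, leaving €520.
At €335,050 — income exceeds €304,700 by €30,350, which is 31 full-or-partial €1,000 increments; reduction = 31 × €65 = €2,015, leaving €195.
Lost: €520 − €195 = €325.

€325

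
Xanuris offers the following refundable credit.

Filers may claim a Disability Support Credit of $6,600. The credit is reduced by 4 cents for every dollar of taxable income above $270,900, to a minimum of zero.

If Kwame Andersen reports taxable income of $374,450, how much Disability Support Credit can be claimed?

$2,458

Disability Support Credit: 4% of the $103,550 excess over $270,900 is $4,142; credit = $6,600 − $4,142 = $2,458.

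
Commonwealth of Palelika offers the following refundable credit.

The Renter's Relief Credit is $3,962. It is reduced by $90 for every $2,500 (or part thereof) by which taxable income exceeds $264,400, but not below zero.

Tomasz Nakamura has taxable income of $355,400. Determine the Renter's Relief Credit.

Renter's Relief Credit: income exceeds $264,400 by $91,000, which is 37 full-or-partial $2,500 increments; reduction = 37 × $90 = $3,330, leaving $632.

$632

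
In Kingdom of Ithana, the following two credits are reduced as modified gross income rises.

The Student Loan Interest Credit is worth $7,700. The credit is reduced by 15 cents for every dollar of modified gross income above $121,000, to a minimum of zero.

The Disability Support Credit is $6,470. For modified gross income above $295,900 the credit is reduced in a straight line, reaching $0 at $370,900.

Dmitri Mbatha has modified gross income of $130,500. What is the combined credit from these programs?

$12,745

Student Loan Interest Credit: 15% of the $9,500 excess over $121,000 is $1,425; credit = $7,700 − $1,425 = $6,275.
Disability Support Credit: $130,500 is at or below the $295,900 threshold, so the full $6,470 applies.
Total: $6,275 + $6,470 = $12,745.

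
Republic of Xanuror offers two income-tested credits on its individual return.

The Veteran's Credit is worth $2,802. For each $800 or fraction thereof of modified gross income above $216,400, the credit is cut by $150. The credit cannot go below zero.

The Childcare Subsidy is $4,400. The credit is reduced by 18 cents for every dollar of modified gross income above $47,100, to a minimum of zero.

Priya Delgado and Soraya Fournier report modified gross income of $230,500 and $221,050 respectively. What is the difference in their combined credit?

Priya ($230,500): Veteran's Credit: income exceeds $216,400 by $14,100, which is 18 full-or-partial $800 increments; reduction = 18 × $150 = $2,700, leaving $102. Childcare Subsidy: 18% of the $183,400 excess over $47,100 is $33,012 ≥ base, so the credit is $0. total $102 + $0 = $102
Soraya ($221,050): Veteran's Credit: income exceeds $216,400 by $4,650, which is 6 full-or-partial $800 increments; reduction = 6 × $150 = $900, leaving $1,902. Childcare Subsidy: 18% of the $173,950 excess over $47,100 is $31,311 ≥ base, so the credit is $0. total $1,902 + $0 = $1,902
Difference: |$102 − $1,902| = $1,800.

$1,800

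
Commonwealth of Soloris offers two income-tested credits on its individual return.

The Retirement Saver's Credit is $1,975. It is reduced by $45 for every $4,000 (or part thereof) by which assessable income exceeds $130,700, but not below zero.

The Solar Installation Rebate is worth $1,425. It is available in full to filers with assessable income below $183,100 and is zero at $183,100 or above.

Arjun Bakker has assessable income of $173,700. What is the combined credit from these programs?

Retirement Saver's Credit: income exceeds $130,700 by $43,000, which is 11 full-or-partial $4,000 increments; reduction = 11 × $45 = $495, leaving $1,480.
Solar Installation Rebate: $173,700 is below the $183,100 cutoff, so the full $1,425 applies.
Total: $1,480 + $1,425 = $2,905.

$2,905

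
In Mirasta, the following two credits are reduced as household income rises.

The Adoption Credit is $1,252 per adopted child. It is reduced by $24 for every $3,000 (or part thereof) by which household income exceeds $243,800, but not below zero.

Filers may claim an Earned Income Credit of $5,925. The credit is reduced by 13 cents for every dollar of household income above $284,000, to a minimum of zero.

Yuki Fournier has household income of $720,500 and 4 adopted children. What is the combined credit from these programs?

Adoption Credit: base = 4 × $1,252 = $5,008. income exceeds $243,800 by $476,700, which is 159 full-or-partial $3,000 increments; reduction = 159 × $24 = $3,816, leaving $1,192.
Earned Income Credit: 13% of the $436,500 excess over $284,000 is $56,745 ≥ base, so the credit is $0.
Total: $1,192 + $0 = $1,192.

$1,192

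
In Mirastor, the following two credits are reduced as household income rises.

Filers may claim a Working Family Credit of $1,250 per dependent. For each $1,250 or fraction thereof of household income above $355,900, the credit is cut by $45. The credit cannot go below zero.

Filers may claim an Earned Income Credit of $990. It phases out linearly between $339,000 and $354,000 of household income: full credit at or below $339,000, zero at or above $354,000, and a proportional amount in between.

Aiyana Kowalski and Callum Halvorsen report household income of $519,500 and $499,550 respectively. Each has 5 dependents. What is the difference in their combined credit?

$720

Aiyana ($519,500): Working Family Credit: base = 5 × $1,250 = $6,250. income exceeds $355,900 by $163,600, which is 131 full-or-partial $1,250 increments; reduction = 131 × $45 = $5,895, leaving $355. Earned Income Credit: $519,500 is at or above $354,000, so the credit is $0. total $355 + $0 = $355
Callum ($499,550): Working Family Credit: base = 5 × $1,250 = $6,250. income exceeds $355,900 by $143,650, which is 115 full-or-partial $1,250 increments; reduction = 115 × $45 = $5,175, leaving $1,075. Earned Income Credit: $499,550 is at or above $354,000, so the credit is $0. total $1,075 + $0 = $1,075
Difference: |$355 − $1,075| = $720.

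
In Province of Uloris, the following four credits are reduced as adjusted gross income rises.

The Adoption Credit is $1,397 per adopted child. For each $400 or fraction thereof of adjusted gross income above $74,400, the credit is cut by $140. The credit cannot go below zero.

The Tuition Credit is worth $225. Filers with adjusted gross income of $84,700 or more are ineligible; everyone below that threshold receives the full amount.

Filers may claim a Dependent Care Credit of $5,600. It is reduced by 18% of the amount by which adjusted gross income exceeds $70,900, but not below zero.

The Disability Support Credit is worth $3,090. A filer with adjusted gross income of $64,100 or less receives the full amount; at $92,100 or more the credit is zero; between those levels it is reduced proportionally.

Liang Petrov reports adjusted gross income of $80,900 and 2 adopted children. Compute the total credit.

Adoption Credit: base = 2 × $1,397 = $2,794. income exceeds $74,400 by $6,500, which is 17 full-or-partial $400 increments; reduction = 17 × $140 = $2,380, leaving $414.
Tuition Credit: $80,900 is below the $84,700 cutoff, so the full $225 applies.
Dependent Care Credit: 18% of the $10,000 excess over $70,900 is $1,800; credit = $5,600 − $1,800 = $3,800.
Disability Support Credit: $80,900 is $16,800 into a $28,000 phase-out range, leaving 11,200/28,000 of the credit: $3,090 × 11,200/28,000 = $1,236.
Total: $414 + $225 + $3,800 + $1,236 = $5,675.

$5,675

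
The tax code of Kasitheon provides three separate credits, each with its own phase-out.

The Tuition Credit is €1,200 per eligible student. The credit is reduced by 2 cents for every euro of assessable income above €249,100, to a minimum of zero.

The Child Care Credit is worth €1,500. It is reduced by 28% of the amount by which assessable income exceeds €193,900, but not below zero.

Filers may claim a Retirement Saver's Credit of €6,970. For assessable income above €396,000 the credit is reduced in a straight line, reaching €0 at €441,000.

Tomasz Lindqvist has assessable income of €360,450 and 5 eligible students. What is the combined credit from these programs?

Tuition Credit: base = 5 × €1,200 = €6,000. 2% of the €111,350 excess over €249,100 is €2,227; credit = €6,000 − €2,227 = €3,773.
Child Care Credit: 28% of the €166,550 excess over €193,900 is €46,634 ≥ base, so the credit is €0.
Retirement Saver's Credit: €360,450 is at or below the €396,000 threshold, so the full €6,970 applies.
Total: €3,773 + €0 + €6,970 = €10,743.

€10,743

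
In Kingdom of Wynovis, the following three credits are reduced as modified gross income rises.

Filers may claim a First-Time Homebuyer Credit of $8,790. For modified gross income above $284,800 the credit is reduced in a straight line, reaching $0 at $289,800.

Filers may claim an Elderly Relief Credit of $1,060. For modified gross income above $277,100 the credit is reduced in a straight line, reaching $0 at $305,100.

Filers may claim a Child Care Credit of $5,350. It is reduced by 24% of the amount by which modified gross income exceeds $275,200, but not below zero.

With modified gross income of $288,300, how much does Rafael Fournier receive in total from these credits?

First-Time Homebuyer Credit: $288,300 is $3,500 into a $5,000 phase-out range, leaving 1,500/5,000 of the credit: $8,790 × 1,500/5,000 = $2,637.
Elderly Relief Credit: $288,300 is $11,200 into a $28,000 phase-out range, leaving 16,800/28,000 of the credit: $1,060 × 16,800/28,000 = $636.
Child Care Credit: 24% of the $13,100 excess over $275,200 is $3,144; credit = $5,350 − $3,144 = $2,206.
Total: $2,637 + $636 + $2,206 = $5,479.

$5,479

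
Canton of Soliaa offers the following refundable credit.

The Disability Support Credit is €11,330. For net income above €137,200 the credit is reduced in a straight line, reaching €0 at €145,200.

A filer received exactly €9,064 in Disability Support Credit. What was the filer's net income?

€9,064 is 9,064/11,330 of the full €11,330, so 2,266/11,330 of the €8,000 range has been used: income = €137,200 + €8,000 × 2,266/11,330 = €138,800.

€138,800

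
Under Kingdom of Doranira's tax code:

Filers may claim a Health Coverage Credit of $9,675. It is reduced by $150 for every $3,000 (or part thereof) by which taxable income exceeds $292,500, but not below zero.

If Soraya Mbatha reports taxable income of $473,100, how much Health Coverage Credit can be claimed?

Health Coverage Credit: income exceeds $292,500 by $180,600, which is 61 full-or-partial $3,000 increments; reduction = 61 × $150 = $9,150, leaving $525.

$525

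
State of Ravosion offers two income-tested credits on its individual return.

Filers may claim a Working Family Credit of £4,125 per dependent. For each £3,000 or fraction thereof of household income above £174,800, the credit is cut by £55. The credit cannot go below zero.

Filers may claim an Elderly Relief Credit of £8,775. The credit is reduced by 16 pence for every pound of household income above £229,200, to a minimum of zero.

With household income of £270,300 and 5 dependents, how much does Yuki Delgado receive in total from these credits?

£21,064

Working Family Credit: base = 5 × £4,125 = £20,625. income exceeds £174,800 by £95,500, which is 32 full-or-partial £3,000 increments; reduction = 32 × £55 = £1,760, leaving £18,865.
Elderly Relief Credit: 16% of the £41,100 excess over £229,200 is £6,576; credit = £8,775 − £6,576 = £2,199.
Total: £18,865 + £2,199 = £21,064.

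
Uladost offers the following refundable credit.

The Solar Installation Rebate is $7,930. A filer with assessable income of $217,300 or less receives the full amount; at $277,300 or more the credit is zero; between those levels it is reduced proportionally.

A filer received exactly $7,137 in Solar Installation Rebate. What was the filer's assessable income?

$7,137 is 7,137/7,930 of the full $7,930, so 793/7,930 of the $60,000 range has been used: income = $217,300 + $60,000 × 793/7,930 = $223,300.

$223,300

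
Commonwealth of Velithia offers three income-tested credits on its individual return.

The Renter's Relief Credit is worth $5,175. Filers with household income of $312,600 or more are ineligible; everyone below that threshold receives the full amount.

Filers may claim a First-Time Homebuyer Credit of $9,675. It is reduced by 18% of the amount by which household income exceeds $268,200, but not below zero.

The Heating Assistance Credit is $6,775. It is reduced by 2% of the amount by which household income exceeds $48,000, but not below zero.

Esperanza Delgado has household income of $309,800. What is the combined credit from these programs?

$8,901

Renter's Relief Credit: $309,800 is below the $312,600 cutoff, so the full $5,175 applies.
First-Time Homebuyer Credit: 18% of the $41,600 excess over $268,200 is $7,488; credit = $9,675 − $7,488 = $2,187.
Heating Assistance Credit: 2% of the $261,800 excess over $48,000 is $5,236; credit = $6,775 − $5,236 = $1,539.
Total: $5,175 + $2,187 + $1,539 = $8,901.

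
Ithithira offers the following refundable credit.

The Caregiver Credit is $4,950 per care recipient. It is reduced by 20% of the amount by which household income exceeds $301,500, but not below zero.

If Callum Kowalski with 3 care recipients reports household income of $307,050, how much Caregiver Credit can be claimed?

Caregiver Credit: base = 3 × $4,950 = $14,850. 20% of the $5,550 excess over $301,500 is $1,110; credit = $14,850 − $1,110 = $13,740.

$13,740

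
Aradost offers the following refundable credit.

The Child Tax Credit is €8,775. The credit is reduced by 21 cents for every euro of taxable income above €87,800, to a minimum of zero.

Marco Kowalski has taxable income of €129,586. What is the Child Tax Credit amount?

Child Tax Credit: 21% of the €41,786 excess over €87,800 is €8,775.06 ≥ base, so the credit is €0.

€0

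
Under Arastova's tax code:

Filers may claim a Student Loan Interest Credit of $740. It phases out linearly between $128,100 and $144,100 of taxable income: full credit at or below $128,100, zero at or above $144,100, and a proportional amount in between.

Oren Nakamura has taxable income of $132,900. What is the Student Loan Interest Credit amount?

$518

Student Loan Interest Credit: $132,900 is $4,800 into a $16,000 phase-out range, leaving 11,200/16,000 of the credit: $740 × 11,200/16,000 = $518.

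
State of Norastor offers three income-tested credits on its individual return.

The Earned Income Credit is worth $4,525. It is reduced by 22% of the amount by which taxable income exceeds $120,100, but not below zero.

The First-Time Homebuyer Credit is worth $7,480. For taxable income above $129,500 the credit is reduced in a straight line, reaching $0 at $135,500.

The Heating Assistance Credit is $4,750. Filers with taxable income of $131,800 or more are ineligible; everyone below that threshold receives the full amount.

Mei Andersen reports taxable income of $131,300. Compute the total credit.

Earned Income Credit: 22% of the $11,200 excess over $120,100 is $2,464; credit = $4,525 − $2,464 = $2,061.
First-Time Homebuyer Credit: $131,300 is $1,800 into a $6,000 phase-out range, leaving 4,200/6,000 of the credit: $7,480 × 4,200/6,000 = $5,236.
Heating Assistance Credit: $131,300 is below the $131,800 cutoff, so the full $4,750 applies.
Total: $2,061 + $5,236 + $4,750 = $12,047.

$12,047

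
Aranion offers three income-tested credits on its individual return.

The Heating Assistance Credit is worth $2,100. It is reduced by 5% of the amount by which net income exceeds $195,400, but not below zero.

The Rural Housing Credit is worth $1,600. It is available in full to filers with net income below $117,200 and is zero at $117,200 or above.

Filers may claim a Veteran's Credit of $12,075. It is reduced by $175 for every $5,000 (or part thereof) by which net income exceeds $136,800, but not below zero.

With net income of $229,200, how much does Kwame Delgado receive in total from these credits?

Heating Assistance Credit: 5% of the $33,800 excess over $195,400 is $1,690; credit = $2,100 − $1,690 = $410.
Rural Housing Credit: $229,200 meets or exceeds the $117,200 cutoff, so the credit is $0.
Veteran's Credit: income exceeds $136,800 by $92,400, which is 19 full-or-partial $5,000 increments; reduction = 19 × $175 = $3,325, leaving $8,750.
Total: $410 + $0 + $8,750 = $9,160.

$9,160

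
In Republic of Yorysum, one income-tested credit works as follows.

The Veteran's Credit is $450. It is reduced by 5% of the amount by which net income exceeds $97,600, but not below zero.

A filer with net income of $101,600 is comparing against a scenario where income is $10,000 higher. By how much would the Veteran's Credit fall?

At $101,600 — 5% of the $4,000 excess over $97,600 is $200; credit = $450 − $200 = $250.
At $111,600 — 5% of the $14,000 excess over $97,600 is $700 ≥ base, so the credit is $0.
Lost: $250 − $0 = $250.

$250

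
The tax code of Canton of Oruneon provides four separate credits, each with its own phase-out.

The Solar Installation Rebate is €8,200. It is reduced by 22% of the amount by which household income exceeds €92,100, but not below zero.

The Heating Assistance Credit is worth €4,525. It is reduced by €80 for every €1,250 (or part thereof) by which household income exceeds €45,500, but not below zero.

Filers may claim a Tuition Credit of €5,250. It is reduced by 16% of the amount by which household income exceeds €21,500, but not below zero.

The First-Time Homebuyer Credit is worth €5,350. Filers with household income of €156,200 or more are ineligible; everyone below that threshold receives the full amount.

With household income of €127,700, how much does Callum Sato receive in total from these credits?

€5,718

Solar Installation Rebate: 22% of the €35,600 excess over €92,100 is €7,832; credit = €8,200 − €7,832 = €368.
Heating Assistance Credit: income exceeds €45,500 by €82,200 → 66 increments × €80 = €5,280 ≥ base, so the credit is €0.
Tuition Credit: 16% of the €106,200 excess over €21,500 is €16,992 ≥ base, so the credit is €0.
First-Time Homebuyer Credit: €127,700 is below the €156,200 cutoff, so the full €5,350 applies.
Total: €368 + €0 + €0 + €5,350 = €5,718.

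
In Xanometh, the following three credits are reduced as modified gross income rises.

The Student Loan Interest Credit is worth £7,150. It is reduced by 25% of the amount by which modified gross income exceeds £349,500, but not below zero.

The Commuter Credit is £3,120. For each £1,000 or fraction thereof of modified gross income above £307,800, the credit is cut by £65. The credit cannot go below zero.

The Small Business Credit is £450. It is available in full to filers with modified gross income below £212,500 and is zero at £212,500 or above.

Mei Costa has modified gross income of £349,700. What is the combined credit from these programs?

£7,490

Student Loan Interest Credit: 25% of the £200 excess over £349,500 is £50; credit = £7,150 − £50 = £7,100.
Commuter Credit: income exceeds £307,800 by £41,900, which is 42 full-or-partial £1,000 increments; reduction = 42 × £65 = £2,730, leaving £390.
Small Business Credit: £349,700 meets or exceeds the £212,500 cutoff, so the credit is £0.
Total: £7,100 + £390 + £0 = £7,490.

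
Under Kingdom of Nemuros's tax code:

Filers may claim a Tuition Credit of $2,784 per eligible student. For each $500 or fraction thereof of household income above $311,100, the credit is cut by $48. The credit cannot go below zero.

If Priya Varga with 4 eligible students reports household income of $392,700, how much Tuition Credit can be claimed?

Tuition Credit: base = 4 × $2,784 = $11,136. income exceeds $311,100 by $81,600, which is 164 full-or-partial $500 increments; reduction = 164 × $48 = $7,872, leaving $3,264.

$3,264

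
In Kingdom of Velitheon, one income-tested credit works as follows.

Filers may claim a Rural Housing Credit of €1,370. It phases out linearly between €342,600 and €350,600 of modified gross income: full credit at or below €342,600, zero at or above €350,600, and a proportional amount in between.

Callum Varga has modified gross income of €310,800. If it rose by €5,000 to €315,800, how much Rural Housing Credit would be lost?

€0

At €310,800 — €310,800 is at or below the €342,600 threshold, so the full €1,370 applies.
At €315,800 — €315,800 is at or below the €342,600 threshold, so the full €1,370 applies.
Lost: €1,370 − €1,370 = €0.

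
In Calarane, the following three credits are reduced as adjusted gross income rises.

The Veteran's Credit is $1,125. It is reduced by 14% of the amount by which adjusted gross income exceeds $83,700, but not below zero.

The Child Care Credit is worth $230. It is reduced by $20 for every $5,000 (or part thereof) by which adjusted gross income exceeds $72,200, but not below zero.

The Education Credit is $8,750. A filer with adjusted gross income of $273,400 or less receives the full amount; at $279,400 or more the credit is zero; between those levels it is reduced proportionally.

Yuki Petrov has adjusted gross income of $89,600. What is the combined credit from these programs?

$9,199

Veteran's Credit: 14% of the $5,900 excess over $83,700 is $826; credit = $1,125 − $826 = $299.
Child Care Credit: income exceeds $72,200 by $17,400, which is 4 full-or-partial $5,000 increments; reduction = 4 × $20 = $80, leaving $150.
Education Credit: $89,600 is at or below the $273,400 threshold, so the full $8,750 applies.
Total: $299 + $150 + $8,750 = $9,199.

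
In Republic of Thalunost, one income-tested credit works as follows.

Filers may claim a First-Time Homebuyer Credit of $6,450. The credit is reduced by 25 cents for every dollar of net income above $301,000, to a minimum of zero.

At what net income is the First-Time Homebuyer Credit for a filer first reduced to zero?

$326,800

The credit falls by 25% of each dollar above $301,000, so it reaches zero when the excess is $6,450 / 25% = $25,800: income = $301,000 + $25,800 = $326,800.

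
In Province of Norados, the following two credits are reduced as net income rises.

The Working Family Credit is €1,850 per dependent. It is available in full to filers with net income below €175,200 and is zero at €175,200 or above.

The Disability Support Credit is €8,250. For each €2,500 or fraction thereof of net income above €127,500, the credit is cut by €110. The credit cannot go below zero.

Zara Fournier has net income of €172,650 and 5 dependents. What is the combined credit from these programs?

€15,410

Working Family Credit: base = 5 × €1,850 = €9,250. €172,650 is below the €175,200 cutoff, so the full €9,250 applies.
Disability Support Credit: income exceeds €127,500 by €45,150, which is 19 full-or-partial €2,500 increments; reduction = 19 × €110 = €2,090, leaving €6,160.
Total: €9,250 + €6,160 = €15,410.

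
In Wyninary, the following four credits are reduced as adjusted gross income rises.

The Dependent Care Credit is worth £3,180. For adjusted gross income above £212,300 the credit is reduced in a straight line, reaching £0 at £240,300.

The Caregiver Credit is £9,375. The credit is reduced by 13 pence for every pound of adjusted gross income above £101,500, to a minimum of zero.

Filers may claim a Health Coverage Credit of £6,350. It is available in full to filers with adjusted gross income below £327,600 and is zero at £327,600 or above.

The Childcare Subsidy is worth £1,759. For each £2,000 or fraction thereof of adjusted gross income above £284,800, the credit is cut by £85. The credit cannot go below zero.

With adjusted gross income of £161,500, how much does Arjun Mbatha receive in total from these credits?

Dependent Care Credit: £161,500 is at or below the £212,300 threshold, so the full £3,180 applies.
Caregiver Credit: 13% of the £60,000 excess over £101,500 is £7,800; credit = £9,375 − £7,800 = £1,575.
Health Coverage Credit: £161,500 is below the £327,600 cutoff, so the full £6,350 applies.
Childcare Subsidy: £161,500 is at or below the £284,800 threshold, so the full £1,759 applies.
Total: £3,180 + £1,575 + £6,350 + £1,759 = £12,864.

£12,864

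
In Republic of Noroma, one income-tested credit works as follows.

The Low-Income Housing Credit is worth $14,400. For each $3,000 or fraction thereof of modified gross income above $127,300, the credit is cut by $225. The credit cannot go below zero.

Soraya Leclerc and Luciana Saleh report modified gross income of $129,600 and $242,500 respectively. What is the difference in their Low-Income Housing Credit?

Soraya ($129,600): Low-Income Housing Credit: income exceeds $127,300 by $2,300, which is 1 full-or-partial $3,000 increment; reduction = 1 × $225 = $225, leaving $14,175.
Luciana ($242,500): Low-Income Housing Credit: income exceeds $127,300 by $115,200, which is 39 full-or-partial $3,000 increments; reduction = 39 × $225 = $8,775, leaving $5,625.
Difference: |$14,175 − $5,625| = $8,550.

$8,550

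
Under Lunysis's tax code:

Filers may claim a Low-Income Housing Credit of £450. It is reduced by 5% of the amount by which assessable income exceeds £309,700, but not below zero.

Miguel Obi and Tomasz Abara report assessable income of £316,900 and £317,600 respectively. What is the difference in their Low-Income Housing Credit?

£35

Miguel (£316,900): Low-Income Housing Credit: 5% of the £7,200 excess over £309,700 is £360; credit = £450 − £360 = £90.
Tomasz (£317,600): Low-Income Housing Credit: 5% of the £7,900 excess over £309,700 is £395; credit = £450 − £395 = £55.
Difference: |£90 − £55| = £35.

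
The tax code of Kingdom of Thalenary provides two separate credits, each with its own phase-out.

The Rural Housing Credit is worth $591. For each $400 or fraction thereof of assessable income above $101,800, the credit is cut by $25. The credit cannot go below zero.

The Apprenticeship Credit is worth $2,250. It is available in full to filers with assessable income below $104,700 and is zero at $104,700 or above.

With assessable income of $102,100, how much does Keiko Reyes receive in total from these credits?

$2,816

Rural Housing Credit: income exceeds $101,800 by $300, which is 1 full-or-partial $400 increment; reduction = 1 × $25 = $25, leaving $566.
Apprenticeship Credit: $102,100 is below the $104,700 cutoff, so the full $2,250 applies.
Total: $566 + $2,250 = $2,816.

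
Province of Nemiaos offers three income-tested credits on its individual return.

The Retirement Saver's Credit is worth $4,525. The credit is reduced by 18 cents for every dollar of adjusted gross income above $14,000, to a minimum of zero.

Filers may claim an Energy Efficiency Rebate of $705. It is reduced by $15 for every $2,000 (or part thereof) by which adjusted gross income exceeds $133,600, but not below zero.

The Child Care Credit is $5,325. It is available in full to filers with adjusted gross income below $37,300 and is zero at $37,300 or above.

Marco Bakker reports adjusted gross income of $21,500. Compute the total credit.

$9,205

Retirement Saver's Credit: 18% of the $7,500 excess over $14,000 is $1,350; credit = $4,525 − $1,350 = $3,175.
Energy Efficiency Rebate: $21,500 is at or below the $133,600 threshold, so the full $705 applies.
Child Care Credit: $21,500 is below the $37,300 cutoff, so the full $5,325 applies.
Total: $3,175 + $705 + $5,325 = $9,205.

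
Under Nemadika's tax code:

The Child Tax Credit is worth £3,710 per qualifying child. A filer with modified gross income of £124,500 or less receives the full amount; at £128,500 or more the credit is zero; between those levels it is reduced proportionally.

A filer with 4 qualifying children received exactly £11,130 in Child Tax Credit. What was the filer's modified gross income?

Full credit = 4 × £3,710 = £14,840.
£11,130 is 11,130/14,840 of the full £14,840, so 3,710/14,840 of the £4,000 range has been used: income = £124,500 + £4,000 × 3,710/14,840 = £125,500.

£125,500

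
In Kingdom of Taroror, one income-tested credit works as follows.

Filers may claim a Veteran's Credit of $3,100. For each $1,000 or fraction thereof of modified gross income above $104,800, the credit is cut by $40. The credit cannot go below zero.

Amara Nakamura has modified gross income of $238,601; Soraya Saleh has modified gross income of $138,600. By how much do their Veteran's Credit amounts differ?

Amara ($238,601): Veteran's Credit: income exceeds $104,800 by $133,801 → 134 increments × $40 = $5,360 ≥ base, so the credit is $0.
Soraya ($138,600): Veteran's Credit: income exceeds $104,800 by $33,800, which is 34 full-or-partial $1,000 increments; reduction = 34 × $40 = $1,360, leaving $1,740.
Difference: |$0 − $1,740| = $1,740.

$1,740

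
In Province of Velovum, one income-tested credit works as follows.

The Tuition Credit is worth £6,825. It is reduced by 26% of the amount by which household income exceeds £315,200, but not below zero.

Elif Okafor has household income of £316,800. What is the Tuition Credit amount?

£6,409

Tuition Credit: 26% of the £1,600 excess over £315,200 is £416; credit = £6,825 − £416 = £6,409.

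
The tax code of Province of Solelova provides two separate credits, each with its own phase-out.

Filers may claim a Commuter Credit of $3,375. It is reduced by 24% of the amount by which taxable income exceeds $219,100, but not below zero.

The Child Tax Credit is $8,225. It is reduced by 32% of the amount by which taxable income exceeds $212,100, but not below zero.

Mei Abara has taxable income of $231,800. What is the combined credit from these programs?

$2,248

Commuter Credit: 24% of the $12,700 excess over $219,100 is $3,048; credit = $3,375 − $3,048 = $327.
Child Tax Credit: 32% of the $19,700 excess over $212,100 is $6,304; credit = $8,225 − $6,304 = $1,921.
Total: $327 + $1,921 = $2,248.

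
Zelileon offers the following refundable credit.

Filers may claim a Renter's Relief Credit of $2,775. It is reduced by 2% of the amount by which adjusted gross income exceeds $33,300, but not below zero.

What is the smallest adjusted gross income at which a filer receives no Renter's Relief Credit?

The credit falls by 2% of each dollar above $33,300, so it reaches zero when the excess is $2,775 / 2% = $138,750: income = $33,300 + $138,750 = $172,050.

$172,050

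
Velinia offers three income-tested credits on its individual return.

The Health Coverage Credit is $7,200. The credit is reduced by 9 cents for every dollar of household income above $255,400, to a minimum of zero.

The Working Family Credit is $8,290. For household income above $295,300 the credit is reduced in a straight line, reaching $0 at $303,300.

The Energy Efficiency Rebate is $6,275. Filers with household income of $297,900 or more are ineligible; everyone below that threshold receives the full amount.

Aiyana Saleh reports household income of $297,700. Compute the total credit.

$15,471

Health Coverage Credit: 9% of the $42,300 excess over $255,400 is $3,807; credit = $7,200 − $3,807 = $3,393.
Working Family Credit: $297,700 is $2,400 into a $8,000 phase-out range, leaving 5,600/8,000 of the credit: $8,290 × 5,600/8,000 = $5,803.
Energy Efficiency Rebate: $297,700 is below the $297,900 cutoff, so the full $6,275 applies.
Total: $3,393 + $5,803 + $6,275 = $15,471.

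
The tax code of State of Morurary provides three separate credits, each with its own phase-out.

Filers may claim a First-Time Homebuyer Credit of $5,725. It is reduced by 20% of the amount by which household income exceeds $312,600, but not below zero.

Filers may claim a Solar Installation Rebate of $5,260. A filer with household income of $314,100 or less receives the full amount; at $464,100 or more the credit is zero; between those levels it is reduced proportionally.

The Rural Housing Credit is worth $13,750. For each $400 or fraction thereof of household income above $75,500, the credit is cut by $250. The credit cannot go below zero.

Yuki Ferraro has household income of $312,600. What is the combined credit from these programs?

$10,985

First-Time Homebuyer Credit: $312,600 is at or below the $312,600 threshold, so the full $5,725 applies.
Solar Installation Rebate: $312,600 is at or below the $314,100 threshold, so the full $5,260 applies.
Rural Housing Credit: income exceeds $75,500 by $237,100 → 593 increments × $250 = $148,250 ≥ base, so the credit is $0.
Total: $5,725 + $5,260 + $0 = $10,985.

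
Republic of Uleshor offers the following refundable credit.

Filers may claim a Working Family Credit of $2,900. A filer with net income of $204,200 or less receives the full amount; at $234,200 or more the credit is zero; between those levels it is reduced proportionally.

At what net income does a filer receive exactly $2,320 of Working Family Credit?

$2,320 is 2,320/2,900 of the full $2,900, so 580/2,900 of the $30,000 range has been used: income = $204,200 + $30,000 × 580/2,900 = $210,200.

$210,200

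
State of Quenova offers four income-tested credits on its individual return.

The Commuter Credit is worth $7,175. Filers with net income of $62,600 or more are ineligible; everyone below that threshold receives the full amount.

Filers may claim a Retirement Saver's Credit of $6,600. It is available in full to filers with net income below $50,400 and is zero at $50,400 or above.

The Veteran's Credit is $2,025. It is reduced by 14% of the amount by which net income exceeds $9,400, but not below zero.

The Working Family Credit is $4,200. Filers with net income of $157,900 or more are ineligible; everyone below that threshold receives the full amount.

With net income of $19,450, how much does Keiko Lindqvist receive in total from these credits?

Commuter Credit: $19,450 is below the $62,600 cutoff, so the full $7,175 applies.
Retirement Saver's Credit: $19,450 is below the $50,400 cutoff, so the full $6,600 applies.
Veteran's Credit: 14% of the $10,050 excess over $9,400 is $1,407; credit = $2,025 − $1,407 = $618.
Working Family Credit: $19,450 is below the $157,900 cutoff, so the full $4,200 applies.
Total: $7,175 + $6,600 + $618 + $4,200 = $18,593.

$18,593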